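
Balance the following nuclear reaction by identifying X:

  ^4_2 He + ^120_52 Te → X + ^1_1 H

I-123

Conserve mass number: 4 + 120 = A + 1, so A = 123.
Conserve atomic number: 2 + 52 = Z + 1, so Z = 53.
Z = 53 is iodine, so the species is ^123_53 I.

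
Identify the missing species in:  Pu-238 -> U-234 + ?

alpha particle

Conserve mass number: 238 = 234 + A, so A = 4.
Conserve atomic number: 94 = 92 + Z, so Z = 2.
A = 4 and Z = 2 is He-4 — an alpha particle.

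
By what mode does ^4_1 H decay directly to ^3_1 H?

ΔA = 3 − 4 = -1; ΔZ = 1 − 1 = +0.
A drops by 1 with Z unchanged — a neutron was emitted.

neutron emission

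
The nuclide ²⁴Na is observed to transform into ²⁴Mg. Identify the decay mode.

beta-minus decay

ΔA = 24 − 24 = 0; ΔZ = 12 − 11 = +1.
A is unchanged and Z rises by 1 — a neutron has become a proton (β⁻ decay).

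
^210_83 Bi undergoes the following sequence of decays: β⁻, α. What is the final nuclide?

Pb-206

Start: (A, Z) = (210, 83).
After β⁻: (210, 84).
After α: (206, 82).
Z = 82 is lead.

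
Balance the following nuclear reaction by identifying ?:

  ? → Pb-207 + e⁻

Conserve mass number: A = 207 + 0, so A = 207.
Conserve atomic number: Z = 82 − 1, so Z = 81.
Z = 81 is thallium, so the species is Tl-207.

Tl-207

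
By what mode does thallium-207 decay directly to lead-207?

beta-minus decay

ΔA = 207 − 207 = 0; ΔZ = 82 − 81 = +1.
A is unchanged and Z rises by 1 — a neutron has become a proton (β⁻ decay).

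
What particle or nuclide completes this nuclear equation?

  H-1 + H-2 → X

He-3

Conserve mass number: 1 + 2 = A, so A = 3.
Conserve atomic number: 1 + 1 = Z, so Z = 2.
Z = 2 is helium, so the species is He-3.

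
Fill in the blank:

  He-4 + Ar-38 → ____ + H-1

Conserve mass number: 4 + 38 = A + 1, so A = 41.
Conserve atomic number: 2 + 18 = Z + 1, so Z = 19.
Z = 19 is potassium, so the species is K-41.

K-41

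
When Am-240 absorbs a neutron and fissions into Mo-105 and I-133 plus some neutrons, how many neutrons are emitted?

Conserve mass number: 241 = 105 + 133 + k, so k = 241 − 238 = 3.
Check atomic number: 95 = 42 + 53 + 0 = 95. ✓

3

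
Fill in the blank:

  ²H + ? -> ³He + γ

proton

Conserve mass number: 2 + A = 3 + 0, so A = 1.
Conserve atomic number: 1 + Z = 2 + 0, so Z = 1.
A = 1 and Z = 1 is ¹H — a proton.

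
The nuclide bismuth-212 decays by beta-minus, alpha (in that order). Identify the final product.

Start: (A, Z) = (212, 83).
After β⁻: (212, 84).
After α: (208, 82).
Z = 82 is lead.

Pb-208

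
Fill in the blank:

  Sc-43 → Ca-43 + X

positron

Conserve mass number: 43 = 43 + A, so A = 0.
Conserve atomic number: 21 = 20 + Z, so Z = 1.
A = 0 and Z = 1 is e⁺ — a positron.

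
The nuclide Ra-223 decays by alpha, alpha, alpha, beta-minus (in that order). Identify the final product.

Bi-211

Start: (A, Z) = (223, 88).
After α: (219, 86).
After α: (215, 84).
After α: (211, 82).
After β⁻: (211, 83).
Z = 83 is bismuth.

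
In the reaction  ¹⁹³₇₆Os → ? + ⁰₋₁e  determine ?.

Ir-193

Conserve mass number: 193 = A + 0, so A = 193.
Conserve atomic number: 76 = Z − 1, so Z = 77.
Z = 77 is iridium, so the species is ¹⁹³₇₇Ir.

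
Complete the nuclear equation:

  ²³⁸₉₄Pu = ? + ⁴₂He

Conserve mass number: 238 = A + 4, so A = 234.
Conserve atomic number: 94 = Z + 2, so Z = 92.
Z = 92 is uranium, so the species is ²³⁴₉₂U.

U-234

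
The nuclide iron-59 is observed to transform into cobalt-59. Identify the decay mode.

ΔA = 59 − 59 = 0; ΔZ = 27 − 26 = +1.
A is unchanged and Z rises by 1 — a neutron has become a proton (β⁻ decay).

beta-minus decay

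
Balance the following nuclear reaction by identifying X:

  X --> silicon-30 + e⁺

Conserve mass number: A = 30 + 0, so A = 30.
Conserve atomic number: Z = 14 + 1, so Z = 15.
Z = 15 is phosphorus, so the species is phosphorus-30.

P-30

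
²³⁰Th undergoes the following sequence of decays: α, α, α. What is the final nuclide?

Start: (A, Z) = (230, 90).
After α: (226, 88).
After α: (222, 86).
After α: (218, 84).
Z = 84 is polonium.

Po-218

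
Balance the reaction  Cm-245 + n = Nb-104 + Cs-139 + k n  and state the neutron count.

Conserve mass number: 246 = 104 + 139 + k, so k = 246 − 243 = 3.
Check atomic number: 96 = 41 + 55 + 0 = 96. ✓

3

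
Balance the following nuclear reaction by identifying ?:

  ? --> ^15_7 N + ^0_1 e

O-15

Conserve mass number: A = 15 + 0, so A = 15.
Conserve atomic number: Z = 7 + 1, so Z = 8.
Z = 8 is oxygen, so the species is ^15_8 O.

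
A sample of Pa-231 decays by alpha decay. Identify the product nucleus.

Ac-227

Alpha decay: mass number changes by -4, atomic number by -2.
A: 231 − 4 = 227; Z: 91 − 2 = 89.
Z = 89 is actinium, so the daughter is Ac-227.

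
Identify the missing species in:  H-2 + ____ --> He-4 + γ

Conserve mass number: 2 + A = 4 + 0, so A = 2.
Conserve atomic number: 1 + Z = 2 + 0, so Z = 1.
A = 2 and Z = 1 is H-2 — a deuteron.

deuteron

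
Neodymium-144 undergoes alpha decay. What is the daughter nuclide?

Alpha decay: mass number changes by -4, atomic number by -2.
A: 144 − 4 = 140; Z: 60 − 2 = 58.
Z = 58 is cerium, so the daughter is cerium-140.

Ce-140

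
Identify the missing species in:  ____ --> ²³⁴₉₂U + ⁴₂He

Conserve mass number: A = 234 + 4, so A = 238.
Conserve atomic number: Z = 92 + 2, so Z = 94.
Z = 94 is plutonium, so the species is ²³⁸₉₄Pu.

Pu-238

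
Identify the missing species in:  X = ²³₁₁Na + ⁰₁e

Mg-23

Conserve mass number: A = 23 + 0, so A = 23.
Conserve atomic number: Z = 11 + 1, so Z = 12.
Z = 12 is magnesium, so the species is ²³₁₂Mg.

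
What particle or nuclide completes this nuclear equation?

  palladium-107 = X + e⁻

Ag-107

Conserve mass number: 107 = A + 0, so A = 107.
Conserve atomic number: 46 = Z − 1, so Z = 47.
Z = 47 is silver, so the species is silver-107.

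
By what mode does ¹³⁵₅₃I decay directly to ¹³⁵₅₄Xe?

beta-minus decay

ΔA = 135 − 135 = 0; ΔZ = 54 − 53 = +1.
A is unchanged and Z rises by 1 — a neutron has become a proton (β⁻ decay).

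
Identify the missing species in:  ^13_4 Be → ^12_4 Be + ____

neutron

Conserve mass number: 13 = 12 + A, so A = 1.
Conserve atomic number: 4 = 4 + Z, so Z = 0.
A = 1 and Z = 0 is ^1_0 n — a neutron.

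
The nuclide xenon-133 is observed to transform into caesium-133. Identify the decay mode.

ΔA = 133 − 133 = 0; ΔZ = 55 − 54 = +1.
A is unchanged and Z rises by 1 — a neutron has become a proton (β⁻ decay).

beta-minus decay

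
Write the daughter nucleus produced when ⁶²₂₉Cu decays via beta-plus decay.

Ni-62

Beta-plus decay: mass number changes by +0, atomic number by -1.
A: 62 = 62; Z: 29 − 1 = 28.
Z = 28 is nickel, so the daughter is ⁶²₂₈Ni.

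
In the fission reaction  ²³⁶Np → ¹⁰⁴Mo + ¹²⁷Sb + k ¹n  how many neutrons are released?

Conserve mass number: 236 = 104 + 127 + k, so k = 236 − 231 = 5.
Check atomic number: 93 = 42 + 51 + 0 = 93. ✓

5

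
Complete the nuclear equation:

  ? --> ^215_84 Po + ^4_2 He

Conserve mass number: A = 215 + 4, so A = 219.
Conserve atomic number: Z = 84 + 2, so Z = 86.
Z = 86 is radon, so the species is ^219_86 Rn.

Rn-219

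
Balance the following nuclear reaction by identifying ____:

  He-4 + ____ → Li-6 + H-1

He-3

Conserve mass number: 4 + A = 6 + 1, so A = 3.
Conserve atomic number: 2 + Z = 3 + 1, so Z = 2.
Z = 2 is helium, so the species is He-3.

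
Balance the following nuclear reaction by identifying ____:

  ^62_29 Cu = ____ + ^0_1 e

Ni-62

Conserve mass number: 62 = A + 0, so A = 62.
Conserve atomic number: 29 = Z + 1, so Z = 28.
Z = 28 is nickel, so the species is ^62_28 Ni.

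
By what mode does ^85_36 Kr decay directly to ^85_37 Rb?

beta-minus decay

ΔA = 85 − 85 = 0; ΔZ = 37 − 36 = +1.
A is unchanged and Z rises by 1 — a neutron has become a proton (β⁻ decay).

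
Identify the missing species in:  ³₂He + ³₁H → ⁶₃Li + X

gamma ray

Conserve mass number: 3 + 3 = 6 + A, so A = 0.
Conserve atomic number: 2 + 1 = 3 + Z, so Z = 0.
A = 0 and Z = 0 is ⁰₀γ — a gamma ray.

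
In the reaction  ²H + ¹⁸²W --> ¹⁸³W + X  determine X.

Conserve mass number: 2 + 182 = 183 + A, so A = 1.
Conserve atomic number: 1 + 74 = 74 + Z, so Z = 1.
A = 1 and Z = 1 is ¹H — a proton.

proton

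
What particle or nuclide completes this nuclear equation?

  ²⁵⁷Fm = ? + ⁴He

Conserve mass number: 257 = A + 4, so A = 253.
Conserve atomic number: 100 = Z + 2, so Z = 98.
Z = 98 is californium, so the species is ²⁵³Cf.

Cf-253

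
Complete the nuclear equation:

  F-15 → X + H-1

O-14

Conserve mass number: 15 = A + 1, so A = 14.
Conserve atomic number: 9 = Z + 1, so Z = 8.
Z = 8 is oxygen, so the species is O-14.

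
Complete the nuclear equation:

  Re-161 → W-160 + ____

Conserve mass number: 161 = 160 + A, so A = 1.
Conserve atomic number: 75 = 74 + Z, so Z = 1.
A = 1 and Z = 1 is H-1 — a proton.

proton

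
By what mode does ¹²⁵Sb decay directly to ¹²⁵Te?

ΔA = 125 − 125 = 0; ΔZ = 52 − 51 = +1.
A is unchanged and Z rises by 1 — a neutron has become a proton (β⁻ decay).

beta-minus decay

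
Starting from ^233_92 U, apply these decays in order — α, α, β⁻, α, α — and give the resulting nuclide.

Start: (A, Z) = (233, 92).
After α: (229, 90).
After α: (225, 88).
After β⁻: (225, 89).
After α: (221, 87).
After α: (217, 85).
Z = 85 is astatine.

At-217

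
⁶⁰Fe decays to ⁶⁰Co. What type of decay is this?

beta-minus decay

ΔA = 60 − 60 = 0; ΔZ = 27 − 26 = +1.
A is unchanged and Z rises by 1 — a neutron has become a proton (β⁻ decay).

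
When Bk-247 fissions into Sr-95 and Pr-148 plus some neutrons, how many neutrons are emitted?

4

Conserve mass number: 247 = 95 + 148 + k, so k = 247 − 243 = 4.
Check atomic number: 97 = 38 + 59 + 0 = 97. ✓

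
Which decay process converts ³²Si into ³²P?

ΔA = 32 − 32 = 0; ΔZ = 15 − 14 = +1.
A is unchanged and Z rises by 1 — a neutron has become a proton (β⁻ decay).

beta-minus decay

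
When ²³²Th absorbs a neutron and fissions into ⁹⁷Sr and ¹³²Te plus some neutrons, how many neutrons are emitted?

4

Conserve mass number: 233 = 97 + 132 + k, so k = 233 − 229 = 4.
Check atomic number: 90 = 38 + 52 + 0 = 90. ✓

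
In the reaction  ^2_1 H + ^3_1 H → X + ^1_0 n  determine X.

He-4

Conserve mass number: 2 + 3 = A + 1, so A = 4.
Conserve atomic number: 1 + 1 = Z + 0, so Z = 2.
A = 4 and Z = 2 is ^4_2 He — an alpha particle.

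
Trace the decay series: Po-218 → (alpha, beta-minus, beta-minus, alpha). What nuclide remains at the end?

Start: (A, Z) = (218, 84).
After α: (214, 82).
After β⁻: (214, 83).
After β⁻: (214, 84).
After α: (210, 82).
Z = 82 is lead.

Pb-210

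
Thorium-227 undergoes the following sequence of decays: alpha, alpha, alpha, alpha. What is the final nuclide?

Pb-211

Start: (A, Z) = (227, 90).
After α: (223, 88).
After α: (219, 86).
After α: (215, 84).
After α: (211, 82).
Z = 82 is lead.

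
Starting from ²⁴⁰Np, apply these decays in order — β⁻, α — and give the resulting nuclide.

U-236

Start: (A, Z) = (240, 93).
After β⁻: (240, 94).
After α: (236, 92).
Z = 92 is uranium.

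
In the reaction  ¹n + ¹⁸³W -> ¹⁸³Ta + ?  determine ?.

Conserve mass number: 1 + 183 = 183 + A, so A = 1.
Conserve atomic number: 0 + 74 = 73 + Z, so Z = 1.
A = 1 and Z = 1 is ¹H — a proton.

proton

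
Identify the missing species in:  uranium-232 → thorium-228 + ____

Conserve mass number: 232 = 228 + A, so A = 4.
Conserve atomic number: 92 = 90 + Z, so Z = 2.
A = 4 and Z = 2 is helium-4 — an alpha particle.

alpha particle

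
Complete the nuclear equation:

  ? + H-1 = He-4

triton

Conserve mass number: A + 1 = 4, so A = 3.
Conserve atomic number: Z + 1 = 2, so Z = 1.
A = 3 and Z = 1 is H-3 — a triton.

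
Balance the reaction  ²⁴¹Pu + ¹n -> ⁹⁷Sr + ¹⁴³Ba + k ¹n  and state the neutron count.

2

Conserve mass number: 242 = 97 + 143 + k, so k = 242 − 240 = 2.
Check atomic number: 94 = 38 + 56 + 0 = 94. ✓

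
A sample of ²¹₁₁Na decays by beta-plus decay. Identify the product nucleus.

Beta-plus decay: mass number changes by +0, atomic number by -1.
A: 21 = 21; Z: 11 − 1 = 10.
Z = 10 is neon, so the daughter is ²¹₁₀Ne.

Ne-21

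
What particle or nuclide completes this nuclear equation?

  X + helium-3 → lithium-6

triton

Conserve mass number: A + 3 = 6, so A = 3.
Conserve atomic number: Z + 2 = 3, so Z = 1.
A = 3 and Z = 1 is hydrogen-3 — a triton.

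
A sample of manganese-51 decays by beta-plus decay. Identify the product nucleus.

Cr-51

Beta-plus decay: mass number changes by +0, atomic number by -1.
A: 51 = 51; Z: 25 − 1 = 24.
Z = 24 is chromium, so the daughter is chromium-51.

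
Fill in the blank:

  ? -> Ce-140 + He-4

Nd-144

Conserve mass number: A = 140 + 4, so A = 144.
Conserve atomic number: Z = 58 + 2, so Z = 60.
Z = 60 is neodymium, so the species is Nd-144.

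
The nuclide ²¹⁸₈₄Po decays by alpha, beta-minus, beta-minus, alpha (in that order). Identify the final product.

Pb-210

Start: (A, Z) = (218, 84).
After α: (214, 82).
After β⁻: (214, 83).
After β⁻: (214, 84).
After α: (210, 82).
Z = 82 is lead.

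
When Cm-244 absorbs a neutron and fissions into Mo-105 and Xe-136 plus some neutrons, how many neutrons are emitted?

4

Conserve mass number: 245 = 105 + 136 + k, so k = 245 − 241 = 4.
Check atomic number: 96 = 42 + 54 + 0 = 96. ✓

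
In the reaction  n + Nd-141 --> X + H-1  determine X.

Pr-141

Conserve mass number: 1 + 141 = A + 1, so A = 141.
Conserve atomic number: 0 + 60 = Z + 1, so Z = 59.
Z = 59 is praseodymium, so the species is Pr-141.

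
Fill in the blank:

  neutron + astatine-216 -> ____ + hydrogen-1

Po-216

Conserve mass number: 1 + 216 = A + 1, so A = 216.
Conserve atomic number: 0 + 85 = Z + 1, so Z = 84.
Z = 84 is polonium, so the species is polonium-216.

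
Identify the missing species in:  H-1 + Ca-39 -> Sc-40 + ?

gamma ray

Conserve mass number: 1 + 39 = 40 + A, so A = 0.
Conserve atomic number: 1 + 20 = 21 + Z, so Z = 0.
A = 0 and Z = 0 is γ — a gamma ray.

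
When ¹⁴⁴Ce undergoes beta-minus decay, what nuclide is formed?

Pr-144

Beta-minus decay: mass number changes by +0, atomic number by +1.
A: 144 = 144; Z: 58 + 1 = 59.
Z = 59 is praseodymium, so the daughter is ¹⁴⁴Pr.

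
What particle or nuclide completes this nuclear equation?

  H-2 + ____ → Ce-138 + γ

Conserve mass number: 2 + A = 138 + 0, so A = 136.
Conserve atomic number: 1 + Z = 58 + 0, so Z = 57.
Z = 57 is lanthanum, so the species is La-136.

La-136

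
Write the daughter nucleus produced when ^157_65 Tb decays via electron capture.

Gd-157

Electron capture: mass number changes by +0, atomic number by -1.
A: 157 = 157; Z: 65 − 1 = 64.
Z = 64 is gadolinium, so the daughter is ^157_64 Gd.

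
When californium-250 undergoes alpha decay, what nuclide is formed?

Alpha decay: mass number changes by -4, atomic number by -2.
A: 250 − 4 = 246; Z: 98 − 2 = 96.
Z = 96 is curium, so the daughter is curium-246.

Cm-246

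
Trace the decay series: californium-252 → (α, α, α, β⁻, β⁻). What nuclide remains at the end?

Pu-240

Start: (A, Z) = (252, 98).
After α: (248, 96).
After α: (244, 94).
After α: (240, 92).
After β⁻: (240, 93).
After β⁻: (240, 94).
Z = 94 is plutonium.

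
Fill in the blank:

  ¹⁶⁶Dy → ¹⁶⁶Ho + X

beta-minus particle

Conserve mass number: 166 = 166 + A, so A = 0.
Conserve atomic number: 66 = 67 + Z, so Z = -1.
A = 0 and Z = -1 is e⁻ — a beta-minus particle.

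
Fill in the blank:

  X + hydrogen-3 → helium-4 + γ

proton

Conserve mass number: A + 3 = 4 + 0, so A = 1.
Conserve atomic number: Z + 1 = 2 + 0, so Z = 1.
A = 1 and Z = 1 is hydrogen-1 — a proton.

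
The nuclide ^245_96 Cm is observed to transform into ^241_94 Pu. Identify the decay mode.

ΔA = 241 − 245 = -4; ΔZ = 94 − 96 = -2.
A drops by 4 and Z drops by 2 — the signature of alpha emission.

alpha decay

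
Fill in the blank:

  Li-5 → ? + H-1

Conserve mass number: 5 = A + 1, so A = 4.
Conserve atomic number: 3 = Z + 1, so Z = 2.
A = 4 and Z = 2 is He-4 — an alpha particle.

He-4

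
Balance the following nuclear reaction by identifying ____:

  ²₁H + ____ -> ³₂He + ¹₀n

Conserve mass number: 2 + A = 3 + 1, so A = 2.
Conserve atomic number: 1 + Z = 2 + 0, so Z = 1.
A = 2 and Z = 1 is ²₁H — a deuteron.

deuteron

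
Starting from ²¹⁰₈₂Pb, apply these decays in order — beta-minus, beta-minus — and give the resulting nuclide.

Start: (A, Z) = (210, 82).
After β⁻: (210, 83).
After β⁻: (210, 84).
Z = 84 is polonium.

Po-210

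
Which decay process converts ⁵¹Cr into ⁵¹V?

ΔA = 51 − 51 = 0; ΔZ = 23 − 24 = -1.
A is unchanged and Z drops by 1 — a proton has become a neutron (β⁺ emission or electron capture).

beta-plus decay or electron capture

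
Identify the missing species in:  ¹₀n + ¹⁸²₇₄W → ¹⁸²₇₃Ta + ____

proton

Conserve mass number: 1 + 182 = 182 + A, so A = 1.
Conserve atomic number: 0 + 74 = 73 + Z, so Z = 1.
A = 1 and Z = 1 is ¹₁H — a proton.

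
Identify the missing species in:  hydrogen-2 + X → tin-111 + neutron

Conserve mass number: 2 + A = 111 + 1, so A = 110.
Conserve atomic number: 1 + Z = 50 + 0, so Z = 49.
Z = 49 is indium, so the species is indium-110.

In-110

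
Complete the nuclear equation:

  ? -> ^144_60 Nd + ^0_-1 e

Conserve mass number: A = 144 + 0, so A = 144.
Conserve atomic number: Z = 60 − 1, so Z = 59.
Z = 59 is praseodymium, so the species is ^144_59 Pr.

Pr-144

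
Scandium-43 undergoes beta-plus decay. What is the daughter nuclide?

Ca-43

Beta-plus decay: mass number changes by +0, atomic number by -1.
A: 43 = 43; Z: 21 − 1 = 20.
Z = 20 is calcium, so the daughter is calcium-43.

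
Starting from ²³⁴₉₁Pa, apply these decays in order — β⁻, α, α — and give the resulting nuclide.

Start: (A, Z) = (234, 91).
After β⁻: (234, 92).
After α: (230, 90).
After α: (226, 88).
Z = 88 is radium.

Ra-226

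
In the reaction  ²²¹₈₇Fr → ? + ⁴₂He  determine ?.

At-217

Conserve mass number: 221 = A + 4, so A = 217.
Conserve atomic number: 87 = Z + 2, so Z = 85.
Z = 85 is astatine, so the species is ²¹⁷₈₅At.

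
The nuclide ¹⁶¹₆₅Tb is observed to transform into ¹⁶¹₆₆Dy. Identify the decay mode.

beta-minus decay

ΔA = 161 − 161 = 0; ΔZ = 66 − 65 = +1.
A is unchanged and Z rises by 1 — a neutron has become a proton (β⁻ decay).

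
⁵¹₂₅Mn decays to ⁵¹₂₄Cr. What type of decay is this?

beta-plus decay or electron capture

ΔA = 51 − 51 = 0; ΔZ = 24 − 25 = -1.
A is unchanged and Z drops by 1 — a proton has become a neutron (β⁺ emission or electron capture).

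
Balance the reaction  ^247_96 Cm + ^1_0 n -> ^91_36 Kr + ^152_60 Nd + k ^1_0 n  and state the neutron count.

5

Conserve mass number: 248 = 91 + 152 + k, so k = 248 − 243 = 5.
Check atomic number: 96 = 36 + 60 + 0 = 96. ✓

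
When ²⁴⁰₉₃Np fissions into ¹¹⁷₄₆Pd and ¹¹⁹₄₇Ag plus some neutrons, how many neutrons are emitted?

4

Conserve mass number: 240 = 117 + 119 + k, so k = 240 − 236 = 4.
Check atomic number: 93 = 46 + 47 + 0 = 93. ✓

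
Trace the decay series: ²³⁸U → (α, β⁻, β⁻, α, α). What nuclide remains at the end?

Ra-226

Start: (A, Z) = (238, 92).
After α: (234, 90).
After β⁻: (234, 91).
After β⁻: (234, 92).
After α: (230, 90).
After α: (226, 88).
Z = 88 is radium.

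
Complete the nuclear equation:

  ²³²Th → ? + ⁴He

Ra-228

Conserve mass number: 232 = A + 4, so A = 228.
Conserve atomic number: 90 = Z + 2, so Z = 88.
Z = 88 is radium, so the species is ²²⁸Ra.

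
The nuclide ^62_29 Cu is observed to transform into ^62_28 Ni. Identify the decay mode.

ΔA = 62 − 62 = 0; ΔZ = 28 − 29 = -1.
A is unchanged and Z drops by 1 — a proton has become a neutron (β⁺ emission or electron capture).

beta-plus decay or electron capture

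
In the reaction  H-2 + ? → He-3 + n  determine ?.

deuteron

Conserve mass number: 2 + A = 3 + 1, so A = 2.
Conserve atomic number: 1 + Z = 2 + 0, so Z = 1.
A = 2 and Z = 1 is H-2 — a deuteron.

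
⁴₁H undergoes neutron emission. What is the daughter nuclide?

H-3

Neutron emission: mass number changes by -1, atomic number by +0.
A: 4 − 1 = 3; Z: 1 = 1.
Z = 1 is hydrogen, so the daughter is ³₁H.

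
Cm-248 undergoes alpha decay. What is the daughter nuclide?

Pu-244

Alpha decay: mass number changes by -4, atomic number by -2.
A: 248 − 4 = 244; Z: 96 − 2 = 94.
Z = 94 is plutonium, so the daughter is Pu-244.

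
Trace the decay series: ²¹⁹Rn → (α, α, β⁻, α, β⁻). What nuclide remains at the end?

Pb-207

Start: (A, Z) = (219, 86).
After α: (215, 84).
After α: (211, 82).
After β⁻: (211, 83).
After α: (207, 81).
After β⁻: (207, 82).
Z = 82 is lead.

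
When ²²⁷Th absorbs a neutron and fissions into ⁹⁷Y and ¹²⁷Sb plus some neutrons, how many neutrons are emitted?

Conserve mass number: 228 = 97 + 127 + k, so k = 228 − 224 = 4.
Check atomic number: 90 = 39 + 51 + 0 = 90. ✓

4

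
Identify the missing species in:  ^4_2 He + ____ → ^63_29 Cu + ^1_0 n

Co-60

Conserve mass number: 4 + A = 63 + 1, so A = 60.
Conserve atomic number: 2 + Z = 29 + 0, so Z = 27.
Z = 27 is cobalt, so the species is ^60_27 Co.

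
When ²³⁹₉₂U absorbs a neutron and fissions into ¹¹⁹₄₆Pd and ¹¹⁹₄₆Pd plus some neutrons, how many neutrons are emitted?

2

Conserve mass number: 240 = 119 + 119 + k, so k = 240 − 238 = 2.
Check atomic number: 92 = 46 + 46 + 0 = 92. ✓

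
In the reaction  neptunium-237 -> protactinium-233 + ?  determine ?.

alpha particle

Conserve mass number: 237 = 233 + A, so A = 4.
Conserve atomic number: 93 = 91 + Z, so Z = 2.
A = 4 and Z = 2 is helium-4 — an alpha particle.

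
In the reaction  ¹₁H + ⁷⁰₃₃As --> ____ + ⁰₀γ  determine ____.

Conserve mass number: 1 + 70 = A + 0, so A = 71.
Conserve atomic number: 1 + 33 = Z + 0, so Z = 34.
Z = 34 is selenium, so the species is ⁷¹₃₄Se.

Se-71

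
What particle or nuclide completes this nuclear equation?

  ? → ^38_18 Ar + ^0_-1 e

Conserve mass number: A = 38 + 0, so A = 38.
Conserve atomic number: Z = 18 − 1, so Z = 17.
Z = 17 is chlorine, so the species is ^38_17 Cl.

Cl-38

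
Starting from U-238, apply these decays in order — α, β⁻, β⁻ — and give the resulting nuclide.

U-234

Start: (A, Z) = (238, 92).
After α: (234, 90).
After β⁻: (234, 91).
After β⁻: (234, 92).
Z = 92 is uranium.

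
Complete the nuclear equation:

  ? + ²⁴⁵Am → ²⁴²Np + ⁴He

Conserve mass number: A + 245 = 242 + 4, so A = 1.
Conserve atomic number: Z + 95 = 93 + 2, so Z = 0.
A = 1 and Z = 0 is ¹n — a neutron.

neutron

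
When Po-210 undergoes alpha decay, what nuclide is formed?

Pb-206

Alpha decay: mass number changes by -4, atomic number by -2.
A: 210 − 4 = 206; Z: 84 − 2 = 82.
Z = 82 is lead, so the daughter is Pb-206.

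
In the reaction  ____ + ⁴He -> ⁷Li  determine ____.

Conserve mass number: A + 4 = 7, so A = 3.
Conserve atomic number: Z + 2 = 3, so Z = 1.
A = 3 and Z = 1 is ³H — a triton.

triton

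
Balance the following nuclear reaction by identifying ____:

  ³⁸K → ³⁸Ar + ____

positron

Conserve mass number: 38 = 38 + A, so A = 0.
Conserve atomic number: 19 = 18 + Z, so Z = 1.
A = 0 and Z = 1 is e⁺ — a positron.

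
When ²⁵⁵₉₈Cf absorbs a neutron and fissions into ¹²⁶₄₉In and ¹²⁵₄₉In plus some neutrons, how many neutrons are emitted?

Conserve mass number: 256 = 126 + 125 + k, so k = 256 − 251 = 5.
Check atomic number: 98 = 49 + 49 + 0 = 98. ✓

5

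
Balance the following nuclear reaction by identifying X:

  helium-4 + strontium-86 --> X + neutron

Conserve mass number: 4 + 86 = A + 1, so A = 89.
Conserve atomic number: 2 + 38 = Z + 0, so Z = 40.
Z = 40 is zirconium, so the species is zirconium-89.

Zr-89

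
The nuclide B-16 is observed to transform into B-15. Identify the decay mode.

neutron emission

ΔA = 15 − 16 = -1; ΔZ = 5 − 5 = +0.
A drops by 1 with Z unchanged — a neutron was emitted.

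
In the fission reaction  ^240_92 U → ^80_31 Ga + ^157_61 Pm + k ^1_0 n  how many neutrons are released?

3

Conserve mass number: 240 = 80 + 157 + k, so k = 240 − 237 = 3.
Check atomic number: 92 = 31 + 61 + 0 = 92. ✓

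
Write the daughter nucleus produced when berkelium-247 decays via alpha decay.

Am-243

Alpha decay: mass number changes by -4, atomic number by -2.
A: 247 − 4 = 243; Z: 97 − 2 = 95.
Z = 95 is americium, so the daughter is americium-243.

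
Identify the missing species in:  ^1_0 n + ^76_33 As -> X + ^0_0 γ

As-77

Conserve mass number: 1 + 76 = A + 0, so A = 77.
Conserve atomic number: 0 + 33 = Z + 0, so Z = 33.
Z = 33 is arsenic, so the species is ^77_33 As.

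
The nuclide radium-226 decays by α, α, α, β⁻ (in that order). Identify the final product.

Bi-214

Start: (A, Z) = (226, 88).
After α: (222, 86).
After α: (218, 84).
After α: (214, 82).
After β⁻: (214, 83).
Z = 83 is bismuth.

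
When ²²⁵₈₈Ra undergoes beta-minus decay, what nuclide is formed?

Beta-minus decay: mass number changes by +0, atomic number by +1.
A: 225 = 225; Z: 88 + 1 = 89.
Z = 89 is actinium, so the daughter is ²²⁵₈₉Ac.

Ac-225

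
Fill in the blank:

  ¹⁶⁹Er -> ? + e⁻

Tm-169

Conserve mass number: 169 = A + 0, so A = 169.
Conserve atomic number: 68 = Z − 1, so Z = 69.
Z = 69 is thulium, so the species is ¹⁶⁹Tm.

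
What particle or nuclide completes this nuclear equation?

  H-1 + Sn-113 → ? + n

Conserve mass number: 1 + 113 = A + 1, so A = 113.
Conserve atomic number: 1 + 50 = Z + 0, so Z = 51.
Z = 51 is antimony, so the species is Sb-113.

Sb-113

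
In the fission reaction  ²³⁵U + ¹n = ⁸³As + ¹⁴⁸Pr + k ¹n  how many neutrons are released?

Conserve mass number: 236 = 83 + 148 + k, so k = 236 − 231 = 5.
Check atomic number: 92 = 33 + 59 + 0 = 92. ✓

5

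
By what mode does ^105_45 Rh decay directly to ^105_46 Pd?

ΔA = 105 − 105 = 0; ΔZ = 46 − 45 = +1.
A is unchanged and Z rises by 1 — a neutron has become a proton (β⁻ decay).

beta-minus decay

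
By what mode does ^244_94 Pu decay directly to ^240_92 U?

ΔA = 240 − 244 = -4; ΔZ = 92 − 94 = -2.
A drops by 4 and Z drops by 2 — the signature of alpha emission.

alpha decay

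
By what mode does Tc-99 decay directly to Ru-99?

ΔA = 99 − 99 = 0; ΔZ = 44 − 43 = +1.
A is unchanged and Z rises by 1 — a neutron has become a proton (β⁻ decay).

beta-minus decay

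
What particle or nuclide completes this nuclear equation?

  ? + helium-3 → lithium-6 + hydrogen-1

Conserve mass number: A + 3 = 6 + 1, so A = 4.
Conserve atomic number: Z + 2 = 3 + 1, so Z = 2.
A = 4 and Z = 2 is helium-4 — an alpha particle.

alpha particle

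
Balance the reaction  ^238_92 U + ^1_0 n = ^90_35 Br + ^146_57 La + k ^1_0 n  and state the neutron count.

Conserve mass number: 239 = 90 + 146 + k, so k = 239 − 236 = 3.
Check atomic number: 92 = 35 + 57 + 0 = 92. ✓

3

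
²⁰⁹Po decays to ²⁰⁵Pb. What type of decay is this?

alpha decay

ΔA = 205 − 209 = -4; ΔZ = 82 − 84 = -2.
A drops by 4 and Z drops by 2 — the signature of alpha emission.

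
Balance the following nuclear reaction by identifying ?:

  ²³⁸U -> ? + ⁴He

Th-234

Conserve mass number: 238 = A + 4, so A = 234.
Conserve atomic number: 92 = Z + 2, so Z = 90.
Z = 90 is thorium, so the species is ²³⁴Th.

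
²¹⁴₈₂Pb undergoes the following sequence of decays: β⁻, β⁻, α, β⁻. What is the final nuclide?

Start: (A, Z) = (214, 82).
After β⁻: (214, 83).
After β⁻: (214, 84).
After α: (210, 82).
After β⁻: (210, 83).
Z = 83 is bismuth.

Bi-210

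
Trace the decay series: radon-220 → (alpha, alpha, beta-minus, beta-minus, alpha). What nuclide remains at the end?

Start: (A, Z) = (220, 86).
After α: (216, 84).
After α: (212, 82).
After β⁻: (212, 83).
After β⁻: (212, 84).
After α: (208, 82).
Z = 82 is lead.

Pb-208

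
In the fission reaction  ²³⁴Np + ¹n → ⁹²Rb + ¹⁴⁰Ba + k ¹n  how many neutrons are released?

Conserve mass number: 235 = 92 + 140 + k, so k = 235 − 232 = 3.
Check atomic number: 93 = 37 + 56 + 0 = 93. ✓

3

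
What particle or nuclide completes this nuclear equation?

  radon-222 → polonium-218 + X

alpha particle

Conserve mass number: 222 = 218 + A, so A = 4.
Conserve atomic number: 86 = 84 + Z, so Z = 2.
A = 4 and Z = 2 is helium-4 — an alpha particle.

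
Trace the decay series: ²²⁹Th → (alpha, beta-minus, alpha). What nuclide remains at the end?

Start: (A, Z) = (229, 90).
After α: (225, 88).
After β⁻: (225, 89).
After α: (221, 87).
Z = 87 is francium.

Fr-221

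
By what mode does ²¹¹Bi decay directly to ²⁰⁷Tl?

alpha decay

ΔA = 207 − 211 = -4; ΔZ = 81 − 83 = -2.
A drops by 4 and Z drops by 2 — the signature of alpha emission.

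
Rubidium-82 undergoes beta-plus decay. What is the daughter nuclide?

Beta-plus decay: mass number changes by +0, atomic number by -1.
A: 82 = 82; Z: 37 − 1 = 36.
Z = 36 is krypton, so the daughter is krypton-82.

Kr-82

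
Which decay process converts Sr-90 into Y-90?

beta-minus decay

ΔA = 90 − 90 = 0; ΔZ = 39 − 38 = +1.
A is unchanged and Z rises by 1 — a neutron has become a proton (β⁻ decay).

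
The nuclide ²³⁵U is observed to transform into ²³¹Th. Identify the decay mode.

ΔA = 231 − 235 = -4; ΔZ = 90 − 92 = -2.
A drops by 4 and Z drops by 2 — the signature of alpha emission.

alpha decay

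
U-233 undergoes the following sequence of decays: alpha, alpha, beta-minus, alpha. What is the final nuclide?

Start: (A, Z) = (233, 92).
After α: (229, 90).
After α: (225, 88).
After β⁻: (225, 89).
After α: (221, 87).
Z = 87 is francium.

Fr-221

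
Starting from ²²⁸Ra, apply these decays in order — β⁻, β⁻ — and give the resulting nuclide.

Th-228

Start: (A, Z) = (228, 88).
After β⁻: (228, 89).
After β⁻: (228, 90).
Z = 90 is thorium.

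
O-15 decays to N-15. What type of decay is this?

ΔA = 15 − 15 = 0; ΔZ = 7 − 8 = -1.
A is unchanged and Z drops by 1 — a proton has become a neutron (β⁺ emission or electron capture).

beta-plus decay or electron capture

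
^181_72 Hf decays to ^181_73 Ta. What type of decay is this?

beta-minus decay

ΔA = 181 − 181 = 0; ΔZ = 73 − 72 = +1.
A is unchanged and Z rises by 1 — a neutron has become a proton (β⁻ decay).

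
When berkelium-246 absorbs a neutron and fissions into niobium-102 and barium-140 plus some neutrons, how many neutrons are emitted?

Conserve mass number: 247 = 102 + 140 + k, so k = 247 − 242 = 5.
Check atomic number: 97 = 41 + 56 + 0 = 97. ✓

5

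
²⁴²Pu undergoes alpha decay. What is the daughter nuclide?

U-238

Alpha decay: mass number changes by -4, atomic number by -2.
A: 242 − 4 = 238; Z: 94 − 2 = 92.
Z = 92 is uranium, so the daughter is ²³⁸U.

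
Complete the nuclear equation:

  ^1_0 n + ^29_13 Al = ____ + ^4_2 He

Conserve mass number: 1 + 29 = A + 4, so A = 26.
Conserve atomic number: 0 + 13 = Z + 2, so Z = 11.
Z = 11 is sodium, so the species is ^26_11 Na.

Na-26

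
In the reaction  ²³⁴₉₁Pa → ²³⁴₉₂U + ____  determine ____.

beta-minus particle

Conserve mass number: 234 = 234 + A, so A = 0.
Conserve atomic number: 91 = 92 + Z, so Z = -1.
A = 0 and Z = -1 is ⁰₋₁e — a beta-minus particle.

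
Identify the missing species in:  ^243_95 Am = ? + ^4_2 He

Conserve mass number: 243 = A + 4, so A = 239.
Conserve atomic number: 95 = Z + 2, so Z = 93.
Z = 93 is neptunium, so the species is ^239_93 Np.

Np-239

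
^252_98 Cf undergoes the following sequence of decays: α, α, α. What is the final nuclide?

U-240

Start: (A, Z) = (252, 98).
After α: (248, 96).
After α: (244, 94).
After α: (240, 92).
Z = 92 is uranium.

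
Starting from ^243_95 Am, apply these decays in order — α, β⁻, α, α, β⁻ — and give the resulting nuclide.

Pa-231

Start: (A, Z) = (243, 95).
After α: (239, 93).
After β⁻: (239, 94).
After α: (235, 92).
After α: (231, 90).
After β⁻: (231, 91).
Z = 91 is protactinium.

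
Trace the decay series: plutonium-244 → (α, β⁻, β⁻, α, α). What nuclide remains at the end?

Th-232

Start: (A, Z) = (244, 94).
After α: (240, 92).
After β⁻: (240, 93).
After β⁻: (240, 94).
After α: (236, 92).
After α: (232, 90).
Z = 90 is thorium.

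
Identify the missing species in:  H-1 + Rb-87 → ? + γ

Conserve mass number: 1 + 87 = A + 0, so A = 88.
Conserve atomic number: 1 + 37 = Z + 0, so Z = 38.
Z = 38 is strontium, so the species is Sr-88.

Sr-88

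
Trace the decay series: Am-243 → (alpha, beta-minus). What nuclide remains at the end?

Pu-239

Start: (A, Z) = (243, 95).
After α: (239, 93).
After β⁻: (239, 94).
Z = 94 is plutonium.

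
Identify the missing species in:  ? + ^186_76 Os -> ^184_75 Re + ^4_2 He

deuteron

Conserve mass number: A + 186 = 184 + 4, so A = 2.
Conserve atomic number: Z + 76 = 75 + 2, so Z = 1.
A = 2 and Z = 1 is ^2_1 H — a deuteron.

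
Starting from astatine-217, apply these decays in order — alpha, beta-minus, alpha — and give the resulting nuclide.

Pb-209

Start: (A, Z) = (217, 85).
After α: (213, 83).
After β⁻: (213, 84).
After α: (209, 82).
Z = 82 is lead.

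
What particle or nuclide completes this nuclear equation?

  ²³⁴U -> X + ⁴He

Conserve mass number: 234 = A + 4, so A = 230.
Conserve atomic number: 92 = Z + 2, so Z = 90.
Z = 90 is thorium, so the species is ²³⁰Th.

Th-230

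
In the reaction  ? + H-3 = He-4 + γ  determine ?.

proton

Conserve mass number: A + 3 = 4 + 0, so A = 1.
Conserve atomic number: Z + 1 = 2 + 0, so Z = 1.
A = 1 and Z = 1 is H-1 — a proton.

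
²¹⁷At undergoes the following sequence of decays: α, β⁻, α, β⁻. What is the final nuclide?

Start: (A, Z) = (217, 85).
After α: (213, 83).
After β⁻: (213, 84).
After α: (209, 82).
After β⁻: (209, 83).
Z = 83 is bismuth.

Bi-209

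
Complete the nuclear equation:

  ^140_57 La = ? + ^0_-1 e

Conserve mass number: 140 = A + 0, so A = 140.
Conserve atomic number: 57 = Z − 1, so Z = 58.
Z = 58 is cerium, so the species is ^140_58 Ce.

Ce-140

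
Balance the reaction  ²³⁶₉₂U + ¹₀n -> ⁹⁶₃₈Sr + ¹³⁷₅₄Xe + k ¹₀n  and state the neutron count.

4

Conserve mass number: 237 = 96 + 137 + k, so k = 237 − 233 = 4.
Check atomic number: 92 = 38 + 54 + 0 = 92. ✓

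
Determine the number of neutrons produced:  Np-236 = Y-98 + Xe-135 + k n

3

Conserve mass number: 236 = 98 + 135 + k, so k = 236 − 233 = 3.
Check atomic number: 93 = 39 + 54 + 0 = 93. ✓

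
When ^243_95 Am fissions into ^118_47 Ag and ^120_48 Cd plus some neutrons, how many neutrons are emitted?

Conserve mass number: 243 = 118 + 120 + k, so k = 243 − 238 = 5.
Check atomic number: 95 = 47 + 48 + 0 = 95. ✓

5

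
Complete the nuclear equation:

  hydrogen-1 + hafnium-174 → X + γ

Ta-175

Conserve mass number: 1 + 174 = A + 0, so A = 175.
Conserve atomic number: 1 + 72 = Z + 0, so Z = 73.
Z = 73 is tantalum, so the species is tantalum-175.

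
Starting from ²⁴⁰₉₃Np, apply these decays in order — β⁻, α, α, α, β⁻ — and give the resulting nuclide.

Start: (A, Z) = (240, 93).
After β⁻: (240, 94).
After α: (236, 92).
After α: (232, 90).
After α: (228, 88).
After β⁻: (228, 89).
Z = 89 is actinium.

Ac-228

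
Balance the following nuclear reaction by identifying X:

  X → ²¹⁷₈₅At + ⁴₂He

Fr-221

Conserve mass number: A = 217 + 4, so A = 221.
Conserve atomic number: Z = 85 + 2, so Z = 87.
Z = 87 is francium, so the species is ²²¹₈₇Fr.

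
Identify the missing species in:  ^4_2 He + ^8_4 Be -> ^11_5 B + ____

Conserve mass number: 4 + 8 = 11 + A, so A = 1.
Conserve atomic number: 2 + 4 = 5 + Z, so Z = 1.
A = 1 and Z = 1 is ^1_1 H — a proton.

proton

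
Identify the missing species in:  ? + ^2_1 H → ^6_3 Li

Conserve mass number: A + 2 = 6, so A = 4.
Conserve atomic number: Z + 1 = 3, so Z = 2.
A = 4 and Z = 2 is ^4_2 He — an alpha particle.

alpha particle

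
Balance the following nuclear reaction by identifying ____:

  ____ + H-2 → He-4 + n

triton

Conserve mass number: A + 2 = 4 + 1, so A = 3.
Conserve atomic number: Z + 1 = 2 + 0, so Z = 1.
A = 3 and Z = 1 is H-3 — a triton.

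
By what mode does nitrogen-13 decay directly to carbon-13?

ΔA = 13 − 13 = 0; ΔZ = 6 − 7 = -1.
A is unchanged and Z drops by 1 — a proton has become a neutron (β⁺ emission or electron capture).

beta-plus decay or electron capture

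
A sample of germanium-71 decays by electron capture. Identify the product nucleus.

Electron capture: mass number changes by +0, atomic number by -1.
A: 71 = 71; Z: 32 − 1 = 31.
Z = 31 is gallium, so the daughter is gallium-71.

Ga-71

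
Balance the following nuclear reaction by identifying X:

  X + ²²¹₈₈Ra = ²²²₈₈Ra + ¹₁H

Conserve mass number: A + 221 = 222 + 1, so A = 2.
Conserve atomic number: Z + 88 = 88 + 1, so Z = 1.
A = 2 and Z = 1 is ²₁H — a deuteron.

deuteron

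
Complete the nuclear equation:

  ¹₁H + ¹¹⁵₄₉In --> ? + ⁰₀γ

Conserve mass number: 1 + 115 = A + 0, so A = 116.
Conserve atomic number: 1 + 49 = Z + 0, so Z = 50.
Z = 50 is tin, so the species is ¹¹⁶₅₀Sn.

Sn-116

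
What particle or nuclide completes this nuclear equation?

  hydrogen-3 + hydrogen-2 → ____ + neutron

He-4

Conserve mass number: 3 + 2 = A + 1, so A = 4.
Conserve atomic number: 1 + 1 = Z + 0, so Z = 2.
A = 4 and Z = 2 is helium-4 — an alpha particle.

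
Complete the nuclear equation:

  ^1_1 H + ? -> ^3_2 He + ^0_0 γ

deuteron

Conserve mass number: 1 + A = 3 + 0, so A = 2.
Conserve atomic number: 1 + Z = 2 + 0, so Z = 1.
A = 2 and Z = 1 is ^2_1 H — a deuteron.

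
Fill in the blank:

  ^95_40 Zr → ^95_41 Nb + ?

Conserve mass number: 95 = 95 + A, so A = 0.
Conserve atomic number: 40 = 41 + Z, so Z = -1.
A = 0 and Z = -1 is ^0_-1 e — a beta-minus particle.

beta-minus particle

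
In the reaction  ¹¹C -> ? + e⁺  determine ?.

B-11

Conserve mass number: 11 = A + 0, so A = 11.
Conserve atomic number: 6 = Z + 1, so Z = 5.
Z = 5 is boron, so the species is ¹¹B.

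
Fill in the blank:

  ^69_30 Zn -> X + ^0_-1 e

Ga-69

Conserve mass number: 69 = A + 0, so A = 69.
Conserve atomic number: 30 = Z − 1, so Z = 31.
Z = 31 is gallium, so the species is ^69_31 Ga.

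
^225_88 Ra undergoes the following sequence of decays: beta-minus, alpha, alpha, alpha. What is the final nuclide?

Start: (A, Z) = (225, 88).
After β⁻: (225, 89).
After α: (221, 87).
After α: (217, 85).
After α: (213, 83).
Z = 83 is bismuth.

Bi-213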